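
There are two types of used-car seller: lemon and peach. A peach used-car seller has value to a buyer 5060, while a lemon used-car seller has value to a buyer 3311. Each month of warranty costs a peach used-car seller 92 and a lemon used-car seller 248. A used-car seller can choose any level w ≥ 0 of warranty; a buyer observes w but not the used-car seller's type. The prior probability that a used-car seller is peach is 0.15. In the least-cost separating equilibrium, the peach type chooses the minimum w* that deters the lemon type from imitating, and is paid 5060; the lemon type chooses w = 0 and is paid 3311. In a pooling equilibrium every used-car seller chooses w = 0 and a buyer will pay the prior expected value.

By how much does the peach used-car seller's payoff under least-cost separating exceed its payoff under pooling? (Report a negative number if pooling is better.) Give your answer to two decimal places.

837.83

Least-cost separating signal: w* solves 3311 = 5060 − 248·w*, so w* = (5060 − 3311)/248 ≈ 7.0524.
Peach type's separating payoff: 5060 − 92 × w* = 5060 − 92 × (5060 − 3311)/248 = 5060 − 160908/248 ≈ 4411.1774.
Pooling payoff: 0.15 × 5060 + 0.85 × 3311 = 3573.35.
Difference: 4411.1774 − 3573.35 = 837.8274, i.e. 837.83 to two decimal places.
The peach type prefers to separate.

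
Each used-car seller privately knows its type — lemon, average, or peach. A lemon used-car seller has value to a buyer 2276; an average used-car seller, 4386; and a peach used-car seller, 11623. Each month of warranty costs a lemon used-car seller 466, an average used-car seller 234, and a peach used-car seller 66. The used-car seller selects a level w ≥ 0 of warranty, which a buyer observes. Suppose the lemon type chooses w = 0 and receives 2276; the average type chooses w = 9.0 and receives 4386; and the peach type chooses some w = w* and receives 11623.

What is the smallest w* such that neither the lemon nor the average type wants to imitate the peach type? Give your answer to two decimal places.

39.93

Lemon type (on-path payoff 2276) won't mimic when 2276 ≥ 11623 − 466·w*, i.e. w* ≥ 20.06.
Average type (on-path payoff 4386 − 234×9.0 = 2280) won't mimic when 2280 ≥ 11623 − 234·w*, i.e. w* ≥ 39.93.
Both must hold, so w* = max(20.06, 39.93) = 39.93. The average type's constraint binds.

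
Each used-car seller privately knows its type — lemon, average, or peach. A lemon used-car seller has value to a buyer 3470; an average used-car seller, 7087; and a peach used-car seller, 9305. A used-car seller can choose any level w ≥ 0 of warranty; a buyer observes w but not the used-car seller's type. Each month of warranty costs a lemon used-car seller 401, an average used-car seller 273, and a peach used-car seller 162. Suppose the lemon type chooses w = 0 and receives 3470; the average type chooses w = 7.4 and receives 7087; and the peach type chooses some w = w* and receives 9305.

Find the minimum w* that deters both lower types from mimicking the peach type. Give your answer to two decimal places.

Lemon type (on-path payoff 3470) won't mimic when 3470 ≥ 9305 − 401·w*, i.e. w* ≥ 14.55.
Average type (on-path payoff 7087 − 273×7.4 = 5066.8) won't mimic when 5066.8 ≥ 9305 − 273·w*, i.e. w* ≥ 15.52.
Both must hold, so w* = max(14.55, 15.52) = 15.52. The average type's constraint binds.

15.52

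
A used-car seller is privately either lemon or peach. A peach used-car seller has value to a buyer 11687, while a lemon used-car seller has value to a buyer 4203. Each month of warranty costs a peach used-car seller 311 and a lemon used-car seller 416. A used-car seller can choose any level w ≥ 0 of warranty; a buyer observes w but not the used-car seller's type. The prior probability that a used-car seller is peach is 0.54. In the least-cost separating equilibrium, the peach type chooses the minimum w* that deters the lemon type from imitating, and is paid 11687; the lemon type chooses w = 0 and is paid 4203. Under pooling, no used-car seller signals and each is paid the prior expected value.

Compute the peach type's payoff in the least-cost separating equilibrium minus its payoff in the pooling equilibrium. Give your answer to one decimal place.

Least-cost separating signal: w* solves 4203 = 11687 − 416·w*, so w* = (11687 − 4203)/416 ≈ 17.9904.
Peach type's separating payoff: 11687 − 311 × w* = 11687 − 311 × (11687 − 4203)/416 = 11687 − 2327524/416 ≈ 6091.990.
Pooling payoff: 0.54 × 11687 + 0.46 × 4203 = 8244.36.
Difference: 6091.990 − 8244.36 = -2152.37, i.e. -2152.4 to one decimal place.
The peach type would prefer the pooling outcome.

-2152.4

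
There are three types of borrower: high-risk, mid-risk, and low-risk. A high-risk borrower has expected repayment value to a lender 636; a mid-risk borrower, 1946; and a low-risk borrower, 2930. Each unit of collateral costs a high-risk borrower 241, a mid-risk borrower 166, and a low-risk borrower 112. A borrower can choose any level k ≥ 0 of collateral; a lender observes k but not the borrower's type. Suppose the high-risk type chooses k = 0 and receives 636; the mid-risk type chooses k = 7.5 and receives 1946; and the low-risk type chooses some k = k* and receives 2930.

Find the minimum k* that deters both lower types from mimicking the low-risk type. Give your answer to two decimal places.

13.43

Mid-risk type (on-path payoff 1946 − 166×7.5 = 701) won't mimic when 701 ≥ 2930 − 166·k*, i.e. k* ≥ 13.43.
High-risk type (on-path payoff 636) won't mimic when 636 ≥ 2930 − 241·k*, i.e. k* ≥ 9.52.
Both must hold, so k* = max(9.52, 13.43) = 13.43. The mid-risk type's constraint binds.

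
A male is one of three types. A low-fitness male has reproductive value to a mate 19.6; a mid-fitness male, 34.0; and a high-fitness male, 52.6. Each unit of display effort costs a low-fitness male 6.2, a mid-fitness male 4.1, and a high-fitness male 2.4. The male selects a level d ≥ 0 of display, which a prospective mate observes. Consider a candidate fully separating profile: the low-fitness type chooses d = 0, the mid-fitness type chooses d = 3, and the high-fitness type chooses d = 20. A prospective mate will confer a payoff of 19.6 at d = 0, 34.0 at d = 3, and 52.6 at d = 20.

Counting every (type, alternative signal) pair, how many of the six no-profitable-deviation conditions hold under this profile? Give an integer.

High-fitness (own payoff 52.6 − 2.4×20 = 4.6): to d=0 gives 19.6 → profitable ✗; to d=3 gives 34.0 − 2.4×3 = 26.8 → profitable ✗.
Low-fitness (own payoff 19.6): to d=3 gives 34.0 − 6.2×3 = 15.4 → no gain ✓; to d=20 gives 52.6 − 6.2×20 = -71.4 → no gain ✓.
Mid-fitness (own payoff 34.0 − 4.1×3 = 21.7): to d=0 gives 19.6 → no gain ✓; to d=20 gives 52.6 − 4.1×20 = -29.4 → no gain ✓.
4 of the 6 constraints hold; not an equilibrium.

4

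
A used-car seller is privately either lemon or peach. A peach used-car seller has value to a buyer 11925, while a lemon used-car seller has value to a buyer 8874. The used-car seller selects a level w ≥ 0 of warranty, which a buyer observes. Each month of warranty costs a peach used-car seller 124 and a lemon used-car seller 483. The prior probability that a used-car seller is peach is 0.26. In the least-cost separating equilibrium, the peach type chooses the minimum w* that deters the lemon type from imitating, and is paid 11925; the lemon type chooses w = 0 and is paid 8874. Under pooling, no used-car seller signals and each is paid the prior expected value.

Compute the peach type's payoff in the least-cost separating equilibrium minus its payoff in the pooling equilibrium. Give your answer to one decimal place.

1474.5

Least-cost separating signal: w* solves 8874 = 11925 − 483·w*, so w* = (11925 − 8874)/483 ≈ 6.3168.
Peach type's separating payoff: 11925 − 124 × w* = 11925 − 124 × (11925 − 8874)/483 = 11925 − 378324/483 ≈ 11141.720.
Pooling payoff: 0.26 × 11925 + 0.74 × 8874 = 9667.26.
Difference: 11141.720 − 9667.26 = 1474.46, i.e. 1474.5 to one decimal place.
The peach type prefers to separate.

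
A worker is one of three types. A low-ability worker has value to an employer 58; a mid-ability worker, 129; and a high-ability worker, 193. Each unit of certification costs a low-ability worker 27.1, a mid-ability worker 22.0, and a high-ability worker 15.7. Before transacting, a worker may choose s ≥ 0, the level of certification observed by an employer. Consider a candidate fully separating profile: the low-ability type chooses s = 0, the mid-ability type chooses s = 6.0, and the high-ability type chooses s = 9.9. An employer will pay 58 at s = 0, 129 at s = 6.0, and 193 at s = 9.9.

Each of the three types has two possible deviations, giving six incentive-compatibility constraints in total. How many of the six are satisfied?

4

Low-ability (own payoff 58): to s=6.0 gives 129 − 27.1×6.0 = -33.6 → no gain ✓; to s=9.9 gives 193 − 27.1×9.9 = -75.29 → no gain ✓.
High-ability (own payoff 193 − 15.7×9.9 = 37.57): to s=0 gives 58 → profitable ✗; to s=6.0 gives 129 − 15.7×6.0 = 34.8 → no gain ✓.
Mid-ability (own payoff 129 − 22.0×6.0 = -3): to s=0 gives 58 → profitable ✗; to s=9.9 gives 193 − 22.0×9.9 = -24.8 → no gain ✓.
4 of the 6 constraints hold; not an equilibrium.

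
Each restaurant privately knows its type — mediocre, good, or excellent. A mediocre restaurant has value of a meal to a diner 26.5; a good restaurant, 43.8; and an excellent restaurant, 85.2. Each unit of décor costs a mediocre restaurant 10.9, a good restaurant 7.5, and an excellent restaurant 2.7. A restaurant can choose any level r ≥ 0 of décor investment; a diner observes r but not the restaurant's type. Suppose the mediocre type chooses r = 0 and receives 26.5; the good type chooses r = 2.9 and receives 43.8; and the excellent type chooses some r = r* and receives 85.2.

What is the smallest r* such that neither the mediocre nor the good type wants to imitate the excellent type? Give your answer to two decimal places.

Mediocre type (on-path payoff 26.5) won't mimic when 26.5 ≥ 85.2 − 10.9·r*, i.e. r* ≥ 5.39.
Good type (on-path payoff 43.8 − 7.5×2.9 = 22.05) won't mimic when 22.05 ≥ 85.2 − 7.5·r*, i.e. r* ≥ 8.42.
Both must hold, so r* = max(5.39, 8.42) = 8.42. The good type's constraint binds.

8.42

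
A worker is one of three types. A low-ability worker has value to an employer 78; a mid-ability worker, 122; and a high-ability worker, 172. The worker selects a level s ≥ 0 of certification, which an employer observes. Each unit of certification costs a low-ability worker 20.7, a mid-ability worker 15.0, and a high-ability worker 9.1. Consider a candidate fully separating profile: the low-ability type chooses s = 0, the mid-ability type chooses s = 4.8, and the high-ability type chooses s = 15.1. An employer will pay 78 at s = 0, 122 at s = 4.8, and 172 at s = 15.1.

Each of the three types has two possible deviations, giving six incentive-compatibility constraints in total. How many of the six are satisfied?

Mid-ability (own payoff 122 − 15.0×4.8 = 50): to s=0 gives 78 → profitable ✗; to s=15.1 gives 172 − 15.0×15.1 = -54.5 → no gain ✓.
High-ability (own payoff 172 − 9.1×15.1 = 34.59): to s=0 gives 78 → profitable ✗; to s=4.8 gives 122 − 9.1×4.8 = 78.32 → profitable ✗.
Low-ability (own payoff 78): to s=4.8 gives 122 − 20.7×4.8 = 22.64 → no gain ✓; to s=15.1 gives 172 − 20.7×15.1 = -140.57 → no gain ✓.
3 of the 6 constraints hold; not an equilibrium.

3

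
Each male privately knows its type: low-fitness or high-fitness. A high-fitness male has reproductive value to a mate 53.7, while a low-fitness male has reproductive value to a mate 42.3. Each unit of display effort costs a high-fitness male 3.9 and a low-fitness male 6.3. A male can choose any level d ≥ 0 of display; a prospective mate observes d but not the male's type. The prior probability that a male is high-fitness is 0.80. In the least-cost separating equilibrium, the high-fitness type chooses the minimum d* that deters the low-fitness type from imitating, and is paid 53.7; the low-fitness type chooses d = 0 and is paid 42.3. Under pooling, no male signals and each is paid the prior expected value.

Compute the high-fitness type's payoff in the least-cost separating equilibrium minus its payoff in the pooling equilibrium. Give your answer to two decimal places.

Least-cost separating signal: d* solves 42.3 = 53.7 − 6.3·d*, so d* = (53.7 − 42.3)/6.3 ≈ 1.8095.
High-fitness type's separating payoff: 53.7 − 3.9 × d* = 53.7 − 3.9 × (53.7 − 42.3)/6.3 = 53.7 − 44.46/6.3 ≈ 46.6429.
Pooling payoff: 0.80 × 53.7 + 0.20 × 42.3 = 51.42.
Difference: 46.6429 − 51.42 = -4.7771, i.e. -4.78 to two decimal places.
The high-fitness type would prefer the pooling outcome.

-4.78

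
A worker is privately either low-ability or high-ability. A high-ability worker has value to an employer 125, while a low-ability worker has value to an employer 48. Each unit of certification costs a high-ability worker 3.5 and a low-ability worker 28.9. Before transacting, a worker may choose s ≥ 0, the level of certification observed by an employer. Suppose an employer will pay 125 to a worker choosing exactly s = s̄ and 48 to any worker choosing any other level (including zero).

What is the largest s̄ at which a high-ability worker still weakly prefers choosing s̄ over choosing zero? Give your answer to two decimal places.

Choosing s̄ yields the high-ability type 125 − 3.5·s̄; choosing zero yields 48.
The high-ability type is indifferent at 125 − 3.5·s̄ = 48, i.e. s̄ = (125 − 48) / 3.5 = 22.00.
For any s̄ above 22.00 the high-ability type would rather pool at zero, so separation collapses.

22.00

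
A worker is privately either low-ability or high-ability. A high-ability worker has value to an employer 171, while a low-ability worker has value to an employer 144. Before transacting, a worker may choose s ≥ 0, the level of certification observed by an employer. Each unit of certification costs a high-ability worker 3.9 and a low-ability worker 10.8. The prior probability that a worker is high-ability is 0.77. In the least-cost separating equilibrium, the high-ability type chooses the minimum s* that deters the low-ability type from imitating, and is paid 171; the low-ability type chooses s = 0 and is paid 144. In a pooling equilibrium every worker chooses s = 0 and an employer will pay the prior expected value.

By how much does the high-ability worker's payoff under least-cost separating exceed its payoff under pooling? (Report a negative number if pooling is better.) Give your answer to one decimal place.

Least-cost separating signal: s* solves 144 = 171 − 10.8·s*, so s* = (171 − 144)/10.8 = 2.5.
High-ability type's separating payoff: 171 − 3.9 × s* = 171 − 3.9 × (171 − 144)/10.8 = 171 − 105.3/10.8 = 161.25.
Pooling payoff: 0.77 × 171 + 0.23 × 144 = 164.79.
Difference: 161.25 − 164.79 = -3.54, i.e. -3.5 to one decimal place.
The high-ability type would prefer the pooling outcome.

-3.5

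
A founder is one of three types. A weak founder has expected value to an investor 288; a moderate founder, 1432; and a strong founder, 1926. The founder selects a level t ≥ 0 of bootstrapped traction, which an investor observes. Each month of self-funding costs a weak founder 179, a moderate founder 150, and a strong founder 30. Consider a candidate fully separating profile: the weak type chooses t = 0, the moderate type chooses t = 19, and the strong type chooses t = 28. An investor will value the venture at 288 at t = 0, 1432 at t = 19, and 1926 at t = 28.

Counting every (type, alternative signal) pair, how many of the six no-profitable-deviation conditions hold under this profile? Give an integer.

Moderate (own payoff 1432 − 150×19 = -1418): to t=0 gives 288 → profitable ✗; to t=28 gives 1926 − 150×28 = -2274 → no gain ✓.
Strong (own payoff 1926 − 30×28 = 1086): to t=0 gives 288 → no gain ✓; to t=19 gives 1432 − 30×19 = 862 → no gain ✓.
Weak (own payoff 288): to t=19 gives 1432 − 179×19 = -1969 → no gain ✓; to t=28 gives 1926 − 179×28 = -3086 → no gain ✓.
5 of the 6 constraints hold; not an equilibrium.

5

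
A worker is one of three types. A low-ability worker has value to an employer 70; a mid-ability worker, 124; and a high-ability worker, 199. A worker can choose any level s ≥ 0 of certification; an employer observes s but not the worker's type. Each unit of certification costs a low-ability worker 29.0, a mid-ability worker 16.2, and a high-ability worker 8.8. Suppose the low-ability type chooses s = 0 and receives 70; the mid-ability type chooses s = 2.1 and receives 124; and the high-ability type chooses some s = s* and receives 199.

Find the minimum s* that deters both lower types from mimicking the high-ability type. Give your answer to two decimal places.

Low-ability type (on-path payoff 70) won't mimic when 70 ≥ 199 − 29.0·s*, i.e. s* ≥ 4.45.
Mid-ability type (on-path payoff 124 − 16.2×2.1 = 89.98) won't mimic when 89.98 ≥ 199 − 16.2·s*, i.e. s* ≥ 6.73.
Both must hold, so s* = max(4.45, 6.73) = 6.73. The mid-ability type's constraint binds.

6.73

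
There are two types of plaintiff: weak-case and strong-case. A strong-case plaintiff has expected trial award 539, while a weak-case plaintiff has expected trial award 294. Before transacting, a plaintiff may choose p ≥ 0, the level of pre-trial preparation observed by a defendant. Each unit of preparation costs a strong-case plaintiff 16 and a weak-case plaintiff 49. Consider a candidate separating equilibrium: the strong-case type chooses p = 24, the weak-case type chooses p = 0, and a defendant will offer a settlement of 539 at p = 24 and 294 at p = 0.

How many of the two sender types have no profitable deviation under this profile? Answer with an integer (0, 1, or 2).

1

Weak-case type: stay at 0 → 294; mimic → 539 − 49 × 24 = -637. IC holds (294 ≥ -637).
Strong-case type: signal → 539 − 16 × 24 = 155; deviate to 0 → 294. IC fails (155 < 294).
1 of 2 constraints hold, so this profile is not an equilibrium.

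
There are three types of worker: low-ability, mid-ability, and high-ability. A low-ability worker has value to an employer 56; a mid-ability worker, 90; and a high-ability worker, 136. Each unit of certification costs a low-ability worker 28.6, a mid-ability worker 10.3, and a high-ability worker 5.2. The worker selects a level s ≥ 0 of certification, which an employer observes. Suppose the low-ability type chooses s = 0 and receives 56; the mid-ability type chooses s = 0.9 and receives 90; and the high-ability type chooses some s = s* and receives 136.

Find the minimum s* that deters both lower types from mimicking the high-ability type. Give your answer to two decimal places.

5.37

Low-ability type (on-path payoff 56) won't mimic when 56 ≥ 136 − 28.6·s*, i.e. s* ≥ 2.80.
Mid-ability type (on-path payoff 90 − 10.3×0.9 = 80.73) won't mimic when 80.73 ≥ 136 − 10.3·s*, i.e. s* ≥ 5.37.
Both must hold, so s* = max(2.80, 5.37) = 5.37. The mid-ability type's constraint binds.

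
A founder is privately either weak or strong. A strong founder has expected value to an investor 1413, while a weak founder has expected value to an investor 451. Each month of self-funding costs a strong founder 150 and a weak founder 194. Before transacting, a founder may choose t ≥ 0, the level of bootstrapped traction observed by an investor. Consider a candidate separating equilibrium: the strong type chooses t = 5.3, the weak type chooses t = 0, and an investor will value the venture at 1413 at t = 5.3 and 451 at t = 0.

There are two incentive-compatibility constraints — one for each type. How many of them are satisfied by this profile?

Strong type: signal → 1413 − 150 × 5.3 = 618; deviate to 0 → 451. IC holds (618 ≥ 451).
Weak type: stay at 0 → 451; mimic → 1413 − 194 × 5.3 = 384.8. IC holds (451 ≥ 384.8).
2 of 2 constraints hold, so this is a separating equilibrium.

2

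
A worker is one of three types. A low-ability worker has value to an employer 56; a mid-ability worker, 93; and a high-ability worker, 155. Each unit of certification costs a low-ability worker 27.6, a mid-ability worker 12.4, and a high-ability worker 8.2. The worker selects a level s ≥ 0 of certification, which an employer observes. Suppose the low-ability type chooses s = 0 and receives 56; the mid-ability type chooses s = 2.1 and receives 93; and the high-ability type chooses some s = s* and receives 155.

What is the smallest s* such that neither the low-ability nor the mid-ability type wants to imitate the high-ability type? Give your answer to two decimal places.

Low-ability type (on-path payoff 56) won't mimic when 56 ≥ 155 − 27.6·s*, i.e. s* ≥ 3.59.
Mid-ability type (on-path payoff 93 − 12.4×2.1 = 66.96) won't mimic when 66.96 ≥ 155 − 12.4·s*, i.e. s* ≥ 7.10.
Both must hold, so s* = max(3.59, 7.10) = 7.10. The mid-ability type's constraint binds.

7.10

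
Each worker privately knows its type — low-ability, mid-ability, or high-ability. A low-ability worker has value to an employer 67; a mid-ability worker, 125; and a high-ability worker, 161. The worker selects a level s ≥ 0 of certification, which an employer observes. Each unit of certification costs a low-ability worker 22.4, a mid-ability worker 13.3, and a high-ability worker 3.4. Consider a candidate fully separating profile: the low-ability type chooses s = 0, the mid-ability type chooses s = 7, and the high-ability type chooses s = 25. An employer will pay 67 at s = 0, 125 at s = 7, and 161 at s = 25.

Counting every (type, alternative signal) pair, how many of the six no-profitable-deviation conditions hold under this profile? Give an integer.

Mid-ability (own payoff 125 − 13.3×7 = 31.9): to s=0 gives 67 → profitable ✗; to s=25 gives 161 − 13.3×25 = -171.5 → no gain ✓.
High-ability (own payoff 161 − 3.4×25 = 76): to s=0 gives 67 → no gain ✓; to s=7 gives 125 − 3.4×7 = 101.2 → profitable ✗.
Low-ability (own payoff 67): to s=7 gives 125 − 22.4×7 = -31.8 → no gain ✓; to s=25 gives 161 − 22.4×25 = -399 → no gain ✓.
4 of the 6 constraints hold; not an equilibrium.

4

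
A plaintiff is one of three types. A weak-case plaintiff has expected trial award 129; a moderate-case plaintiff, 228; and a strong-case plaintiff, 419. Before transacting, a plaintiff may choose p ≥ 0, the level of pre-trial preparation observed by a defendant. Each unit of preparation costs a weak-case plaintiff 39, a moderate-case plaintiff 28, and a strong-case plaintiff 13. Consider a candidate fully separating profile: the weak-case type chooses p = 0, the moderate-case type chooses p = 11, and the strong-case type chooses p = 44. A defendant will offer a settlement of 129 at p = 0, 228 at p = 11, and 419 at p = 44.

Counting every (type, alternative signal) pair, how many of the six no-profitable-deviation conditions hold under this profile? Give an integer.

3

Moderate-case (own payoff 228 − 28×11 = -80): to p=0 gives 129 → profitable ✗; to p=44 gives 419 − 28×44 = -813 → no gain ✓.
Strong-case (own payoff 419 − 13×44 = -153): to p=0 gives 129 → profitable ✗; to p=11 gives 228 − 13×11 = 85 → profitable ✗.
Weak-case (own payoff 129): to p=11 gives 228 − 39×11 = -201 → no gain ✓; to p=44 gives 419 − 39×44 = -1297 → no gain ✓.
3 of the 6 constraints hold; not an equilibrium.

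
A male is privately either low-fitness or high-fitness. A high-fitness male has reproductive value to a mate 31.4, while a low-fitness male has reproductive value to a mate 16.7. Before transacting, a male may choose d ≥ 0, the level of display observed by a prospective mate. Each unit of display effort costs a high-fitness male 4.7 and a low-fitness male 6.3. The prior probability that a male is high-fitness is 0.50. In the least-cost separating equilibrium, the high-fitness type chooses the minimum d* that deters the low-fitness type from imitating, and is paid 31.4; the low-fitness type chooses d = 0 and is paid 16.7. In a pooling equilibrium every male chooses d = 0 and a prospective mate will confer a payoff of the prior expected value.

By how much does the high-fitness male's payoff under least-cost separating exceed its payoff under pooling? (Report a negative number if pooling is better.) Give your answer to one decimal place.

-3.6

Least-cost separating signal: d* solves 16.7 = 31.4 − 6.3·d*, so d* = (31.4 − 16.7)/6.3 ≈ 2.3333.
High-fitness type's separating payoff: 31.4 − 4.7 × d* = 31.4 − 4.7 × (31.4 − 16.7)/6.3 = 31.4 − 69.09/6.3 ≈ 20.433.
Pooling payoff: 0.50 × 31.4 + 0.50 × 16.7 = 24.05.
Difference: 20.433 − 24.05 = -3.617, i.e. -3.6 to one decimal place.
The high-fitness type would prefer the pooling outcome.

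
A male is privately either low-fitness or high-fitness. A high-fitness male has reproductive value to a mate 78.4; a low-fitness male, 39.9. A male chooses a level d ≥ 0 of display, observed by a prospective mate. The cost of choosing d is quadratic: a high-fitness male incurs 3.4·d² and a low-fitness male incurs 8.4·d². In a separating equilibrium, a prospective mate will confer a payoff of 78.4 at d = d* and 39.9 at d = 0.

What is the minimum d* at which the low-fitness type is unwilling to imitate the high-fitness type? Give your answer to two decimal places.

2.14

The low-fitness type at d = 0 receives 39.9; imitating at d* yields 78.4 − 8.4·d*².
Indifference: 39.9 = 78.4 − 8.4·d*², so d*² = (78.4 − 39.9) / 8.4 ≈ 4.5833.
d* = √4.5833 ≈ 2.14.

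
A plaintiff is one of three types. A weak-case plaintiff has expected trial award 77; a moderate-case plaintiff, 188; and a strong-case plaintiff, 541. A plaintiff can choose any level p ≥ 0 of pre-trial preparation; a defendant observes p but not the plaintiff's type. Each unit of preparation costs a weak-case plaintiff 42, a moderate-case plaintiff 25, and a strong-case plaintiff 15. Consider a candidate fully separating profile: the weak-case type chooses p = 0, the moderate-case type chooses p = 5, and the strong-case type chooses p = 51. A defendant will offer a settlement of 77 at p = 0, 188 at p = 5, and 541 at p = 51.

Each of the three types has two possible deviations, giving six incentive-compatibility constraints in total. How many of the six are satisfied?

3

Moderate-case (own payoff 188 − 25×5 = 63): to p=0 gives 77 → profitable ✗; to p=51 gives 541 − 25×51 = -734 → no gain ✓.
Strong-case (own payoff 541 − 15×51 = -224): to p=0 gives 77 → profitable ✗; to p=5 gives 188 − 15×5 = 113 → profitable ✗.
Weak-case (own payoff 77): to p=5 gives 188 − 42×5 = -22 → no gain ✓; to p=51 gives 541 − 42×51 = -1601 → no gain ✓.
3 of the 6 constraints hold; not an equilibrium.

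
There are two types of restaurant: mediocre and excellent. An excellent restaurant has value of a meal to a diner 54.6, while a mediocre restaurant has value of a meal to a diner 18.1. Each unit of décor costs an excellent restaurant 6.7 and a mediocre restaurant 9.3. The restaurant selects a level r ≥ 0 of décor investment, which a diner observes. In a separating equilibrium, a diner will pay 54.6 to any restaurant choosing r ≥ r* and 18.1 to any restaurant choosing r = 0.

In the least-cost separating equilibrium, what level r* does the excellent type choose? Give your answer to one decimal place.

A mediocre restaurant choosing r = 0 receives 18.1.
Imitating at r* instead would pay 54.6 at cost 9.3·r*, netting 54.6 − 9.3·r*.
Indifference: 18.1 = 54.6 − 9.3·r*, so r* = (54.6 − 18.1) / 9.3 ≈ 3.9.
This is the mediocre type's binding incentive-compatibility constraint; any r ≥ 3.9 sustains separation on that side.

3.9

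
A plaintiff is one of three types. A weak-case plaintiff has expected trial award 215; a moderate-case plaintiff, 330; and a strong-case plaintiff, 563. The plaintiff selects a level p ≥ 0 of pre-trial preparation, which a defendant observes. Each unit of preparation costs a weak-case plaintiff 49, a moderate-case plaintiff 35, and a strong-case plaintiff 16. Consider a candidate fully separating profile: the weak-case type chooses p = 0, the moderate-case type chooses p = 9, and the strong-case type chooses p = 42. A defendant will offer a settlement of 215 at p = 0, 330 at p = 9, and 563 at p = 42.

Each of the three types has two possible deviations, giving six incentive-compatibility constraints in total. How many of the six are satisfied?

3

Strong-case (own payoff 563 − 16×42 = -109): to p=0 gives 215 → profitable ✗; to p=9 gives 330 − 16×9 = 186 → profitable ✗.
Weak-case (own payoff 215): to p=9 gives 330 − 49×9 = -111 → no gain ✓; to p=42 gives 563 − 49×42 = -1495 → no gain ✓.
Moderate-case (own payoff 330 − 35×9 = 15): to p=0 gives 215 → profitable ✗; to p=42 gives 563 − 35×42 = -907 → no gain ✓.
3 of the 6 constraints hold; not an equilibrium.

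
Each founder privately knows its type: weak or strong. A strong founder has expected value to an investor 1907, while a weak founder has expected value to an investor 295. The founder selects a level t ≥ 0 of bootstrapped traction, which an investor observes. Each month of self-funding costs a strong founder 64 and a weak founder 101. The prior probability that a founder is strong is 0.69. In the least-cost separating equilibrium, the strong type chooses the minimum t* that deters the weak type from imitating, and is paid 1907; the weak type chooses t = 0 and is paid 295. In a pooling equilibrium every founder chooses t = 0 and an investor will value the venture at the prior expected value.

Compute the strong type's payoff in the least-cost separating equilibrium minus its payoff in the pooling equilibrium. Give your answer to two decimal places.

-521.75

Least-cost separating signal: t* solves 295 = 1907 − 101·t*, so t* = (1907 − 295)/101 ≈ 15.9604.
Strong type's separating payoff: 1907 − 64 × t* = 1907 − 64 × (1907 − 295)/101 = 1907 − 103168/101 ≈ 885.5347.
Pooling payoff: 0.69 × 1907 + 0.31 × 295 = 1407.28.
Difference: 885.5347 − 1407.28 = -521.7453, i.e. -521.75 to two decimal places.
The strong type would prefer the pooling outcome.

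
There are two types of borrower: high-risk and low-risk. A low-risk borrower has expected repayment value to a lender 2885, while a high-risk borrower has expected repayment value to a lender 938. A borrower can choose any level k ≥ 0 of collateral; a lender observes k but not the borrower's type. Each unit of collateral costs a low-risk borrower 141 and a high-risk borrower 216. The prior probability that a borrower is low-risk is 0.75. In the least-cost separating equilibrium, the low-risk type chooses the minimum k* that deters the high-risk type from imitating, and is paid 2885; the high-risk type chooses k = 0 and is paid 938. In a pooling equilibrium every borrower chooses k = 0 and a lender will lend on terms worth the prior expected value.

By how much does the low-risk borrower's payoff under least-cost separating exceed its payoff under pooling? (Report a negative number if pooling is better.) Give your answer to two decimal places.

Least-cost separating signal: k* solves 938 = 2885 − 216·k*, so k* = (2885 − 938)/216 ≈ 9.0139.
Low-risk type's separating payoff: 2885 − 141 × k* = 2885 − 141 × (2885 − 938)/216 = 2885 − 274527/216 ≈ 1614.0417.
Pooling payoff: 0.75 × 2885 + 0.25 × 938 = 2398.25.
Difference: 1614.0417 − 2398.25 = -784.2083, i.e. -784.21 to two decimal places.
The low-risk type would prefer the pooling outcome.

-784.21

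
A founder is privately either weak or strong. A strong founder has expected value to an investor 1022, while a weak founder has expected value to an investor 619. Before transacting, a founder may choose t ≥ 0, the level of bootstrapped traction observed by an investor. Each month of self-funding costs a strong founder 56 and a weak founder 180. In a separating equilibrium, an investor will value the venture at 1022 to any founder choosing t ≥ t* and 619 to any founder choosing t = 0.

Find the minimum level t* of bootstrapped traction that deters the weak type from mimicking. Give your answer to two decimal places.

A weak founder choosing t = 0 receives 619.
Imitating at t* instead would pay 1022 at cost 180·t*, netting 1022 − 180·t*.
Indifference: 619 = 1022 − 180·t*, so t* = (1022 − 619) / 180 ≈ 2.24.
This is the weak type's binding incentive-compatibility constraint; any t ≥ 2.24 sustains separation on that side.

2.24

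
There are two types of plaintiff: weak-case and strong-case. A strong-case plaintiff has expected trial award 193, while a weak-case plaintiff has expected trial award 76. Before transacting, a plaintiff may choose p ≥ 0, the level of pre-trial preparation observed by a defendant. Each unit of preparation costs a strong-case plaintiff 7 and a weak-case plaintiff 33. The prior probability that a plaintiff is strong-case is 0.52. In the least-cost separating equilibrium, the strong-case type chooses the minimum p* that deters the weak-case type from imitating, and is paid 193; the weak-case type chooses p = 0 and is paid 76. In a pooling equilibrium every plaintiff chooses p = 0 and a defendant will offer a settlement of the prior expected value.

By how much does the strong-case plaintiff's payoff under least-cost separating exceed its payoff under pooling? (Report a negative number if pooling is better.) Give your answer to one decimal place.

Least-cost separating signal: p* solves 76 = 193 − 33·p*, so p* = (193 − 76)/33 ≈ 3.5455.
Strong-case type's separating payoff: 193 − 7 × p* = 193 − 7 × (193 − 76)/33 = 193 − 819/33 ≈ 168.182.
Pooling payoff: 0.52 × 193 + 0.48 × 76 = 136.84.
Difference: 168.182 − 136.84 = 31.342, i.e. 31.3 to one decimal place.
The strong-case type prefers to separate.

31.3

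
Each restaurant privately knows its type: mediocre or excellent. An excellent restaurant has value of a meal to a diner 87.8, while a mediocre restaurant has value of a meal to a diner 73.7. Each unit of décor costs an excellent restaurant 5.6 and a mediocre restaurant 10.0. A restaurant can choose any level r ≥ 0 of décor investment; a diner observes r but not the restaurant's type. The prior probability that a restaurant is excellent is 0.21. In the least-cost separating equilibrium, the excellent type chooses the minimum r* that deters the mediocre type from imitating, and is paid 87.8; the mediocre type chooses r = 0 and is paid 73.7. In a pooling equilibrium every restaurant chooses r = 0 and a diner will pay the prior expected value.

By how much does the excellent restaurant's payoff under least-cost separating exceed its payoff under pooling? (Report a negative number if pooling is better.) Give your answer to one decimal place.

3.2

Least-cost separating signal: r* solves 73.7 = 87.8 − 10.0·r*, so r* = (87.8 − 73.7)/10.0 = 1.41.
Excellent type's separating payoff: 87.8 − 5.6 × r* = 87.8 − 5.6 × (87.8 − 73.7)/10.0 = 87.8 − 78.96/10.0 = 79.904.
Pooling payoff: 0.21 × 87.8 + 0.79 × 73.7 = 76.661.
Difference: 79.904 − 76.661 = 3.243, i.e. 3.2 to one decimal place.
The excellent type prefers to separate.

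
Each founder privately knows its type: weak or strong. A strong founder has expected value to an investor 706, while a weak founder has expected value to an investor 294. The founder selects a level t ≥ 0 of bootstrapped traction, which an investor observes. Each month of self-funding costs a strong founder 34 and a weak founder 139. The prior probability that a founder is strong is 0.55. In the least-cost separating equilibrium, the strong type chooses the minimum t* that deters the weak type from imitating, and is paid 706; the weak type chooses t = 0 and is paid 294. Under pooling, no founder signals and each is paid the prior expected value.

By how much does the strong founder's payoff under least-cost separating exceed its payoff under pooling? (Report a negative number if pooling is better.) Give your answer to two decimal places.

Least-cost separating signal: t* solves 294 = 706 − 139·t*, so t* = (706 − 294)/139 ≈ 2.9640.
Strong type's separating payoff: 706 − 34 × t* = 706 − 34 × (706 − 294)/139 = 706 − 14008/139 ≈ 605.2230.
Pooling payoff: 0.55 × 706 + 0.45 × 294 = 520.6.
Difference: 605.2230 − 520.6 = 84.623, i.e. 84.62 to two decimal places.
The strong type prefers to separate.

84.62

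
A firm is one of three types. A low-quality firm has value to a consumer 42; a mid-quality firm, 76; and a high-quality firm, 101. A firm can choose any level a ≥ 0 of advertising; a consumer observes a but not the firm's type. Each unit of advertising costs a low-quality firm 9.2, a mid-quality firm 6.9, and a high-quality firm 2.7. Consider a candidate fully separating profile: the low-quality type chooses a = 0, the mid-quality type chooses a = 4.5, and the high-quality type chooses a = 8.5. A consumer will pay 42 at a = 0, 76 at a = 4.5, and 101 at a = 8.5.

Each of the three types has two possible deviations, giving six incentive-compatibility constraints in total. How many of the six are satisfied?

6

High-quality (own payoff 101 − 2.7×8.5 = 78.05): to a=0 gives 42 → no gain ✓; to a=4.5 gives 76 − 2.7×4.5 = 63.85 → no gain ✓.
Low-quality (own payoff 42): to a=4.5 gives 76 − 9.2×4.5 = 34.6 → no gain ✓; to a=8.5 gives 101 − 9.2×8.5 = 22.8 → no gain ✓.
Mid-quality (own payoff 76 − 6.9×4.5 = 44.95): to a=0 gives 42 → no gain ✓; to a=8.5 gives 101 − 6.9×8.5 = 42.35 → no gain ✓.
6 of the 6 constraints hold; this profile is a separating equilibrium.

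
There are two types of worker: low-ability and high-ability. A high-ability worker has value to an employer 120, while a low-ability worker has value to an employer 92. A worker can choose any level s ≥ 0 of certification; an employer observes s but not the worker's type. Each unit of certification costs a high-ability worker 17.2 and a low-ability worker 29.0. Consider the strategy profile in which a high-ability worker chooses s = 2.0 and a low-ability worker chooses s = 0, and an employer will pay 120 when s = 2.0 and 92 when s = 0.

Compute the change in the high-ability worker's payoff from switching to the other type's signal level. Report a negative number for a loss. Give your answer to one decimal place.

6.4

Playing s = 2.0 the high-ability worker receives 120 − 17.2 × 2.0 = 85.6.
Deviating to s = 0 yields 92 instead.
Gain from deviating: 92 − 85.6 = 6.4.
The gain is positive, so the high-ability type's incentive-compatibility constraint is violated — this profile is not a separating equilibrium.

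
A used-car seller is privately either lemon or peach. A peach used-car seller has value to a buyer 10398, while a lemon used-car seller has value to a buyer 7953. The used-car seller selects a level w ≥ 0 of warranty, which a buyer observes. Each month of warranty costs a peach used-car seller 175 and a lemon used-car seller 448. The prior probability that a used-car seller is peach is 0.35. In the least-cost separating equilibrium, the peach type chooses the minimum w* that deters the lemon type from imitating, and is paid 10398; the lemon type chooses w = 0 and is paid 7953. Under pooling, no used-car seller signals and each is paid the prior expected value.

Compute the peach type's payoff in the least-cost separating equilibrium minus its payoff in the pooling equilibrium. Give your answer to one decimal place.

Least-cost separating signal: w* solves 7953 = 10398 − 448·w*, so w* = (10398 − 7953)/448 ≈ 5.4576.
Peach type's separating payoff: 10398 − 175 × w* = 10398 − 175 × (10398 − 7953)/448 = 10398 − 427875/448 ≈ 9442.922.
Pooling payoff: 0.35 × 10398 + 0.65 × 7953 = 8808.75.
Difference: 9442.922 − 8808.75 = 634.172, i.e. 634.2 to one decimal place.
The peach type prefers to separate.

634.2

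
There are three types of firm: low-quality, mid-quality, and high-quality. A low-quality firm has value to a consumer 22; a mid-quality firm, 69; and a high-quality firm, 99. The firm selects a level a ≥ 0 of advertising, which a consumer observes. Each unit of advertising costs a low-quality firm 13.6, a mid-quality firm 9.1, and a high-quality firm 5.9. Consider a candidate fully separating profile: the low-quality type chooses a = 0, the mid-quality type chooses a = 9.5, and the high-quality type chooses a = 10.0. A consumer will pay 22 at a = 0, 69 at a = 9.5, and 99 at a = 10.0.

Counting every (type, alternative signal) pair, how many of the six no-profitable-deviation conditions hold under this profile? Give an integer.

Mid-quality (own payoff 69 − 9.1×9.5 = -17.45): to a=0 gives 22 → profitable ✗; to a=10.0 gives 99 − 9.1×10.0 = 8 → profitable ✗.
High-quality (own payoff 99 − 5.9×10.0 = 40): to a=0 gives 22 → no gain ✓; to a=9.5 gives 69 − 5.9×9.5 = 12.95 → no gain ✓.
Low-quality (own payoff 22): to a=9.5 gives 69 − 13.6×9.5 = -60.2 → no gain ✓; to a=10.0 gives 99 − 13.6×10.0 = -37 → no gain ✓.
4 of the 6 constraints hold; not an equilibrium.

4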